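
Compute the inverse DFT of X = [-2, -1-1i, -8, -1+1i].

x[n] = (1/4) Σ(k=0 to 3) X[k] · e^(2πikn/4)

Computing each x[n]:
x[0] = -3
x[1] = 2
x[2] = -2
x[3] = 1

x = [-3, 2, -2, 1]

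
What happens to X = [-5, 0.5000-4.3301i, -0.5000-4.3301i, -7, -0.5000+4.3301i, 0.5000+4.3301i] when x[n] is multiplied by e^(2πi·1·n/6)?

Modulation property: DFT(ω_6^(-1n)·x[n]) = X[(k-1) mod 6], so circularly shift X by 1 positions.

X[k-1] = [0.5000+4.3301i, -5, 0.5000-4.3301i, -0.5000-4.3301i, -7, -0.5000+4.3301i]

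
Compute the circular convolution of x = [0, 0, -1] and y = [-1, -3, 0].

(x ⊛ y)[n] = Σ(m=0 to 2) x[m] · y[(n-m) mod 3]

Computing each output sample:
(x ⊛ y)[0] = 3
(x ⊛ y)[1] = 0
(x ⊛ y)[2] = 1

x ⊛ y = [3, 0, 1]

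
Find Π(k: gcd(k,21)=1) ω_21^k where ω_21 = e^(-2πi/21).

The primitive 21st roots of unity are ω_21^k for k coprime to 21: k ∈ {1, 2, 4, 5, 8, 10, 11, 13, 16, 17, 19, 20}
Their product equals the constant term of the cyclotomic polynomial Φ_21(x) up to sign.
For n ≥ 3, the product of all primitive nth roots of unity is 1. (For n=1 it is 1; for n=2 it is -1.)

1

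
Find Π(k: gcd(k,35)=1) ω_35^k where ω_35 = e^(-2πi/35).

The primitive 35th roots of unity are ω_35^k for k coprime to 35: k ∈ {1, 2, 3, 4, 6, 8, 9, 11, 12, 13, 16, 17, 18, 19, 22, 23, 24, 26, 27, 29, 31, 32, 33, 34}
Their product equals the constant term of the cyclotomic polynomial Φ_35(x) up to sign.
For n ≥ 3, the product of all primitive nth roots of unity is 1. (For n=1 it is 1; for n=2 it is -1.)

1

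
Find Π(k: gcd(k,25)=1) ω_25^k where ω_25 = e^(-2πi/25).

The primitive 25th roots of unity are ω_25^k for k coprime to 25: k ∈ {1, 2, 3, 4, 6, 7, 8, 9, 11, 12, 13, 14, 16, 17, 18, 19, 21, 22, 23, 24}
Their product equals the constant term of the cyclotomic polynomial Φ_25(x) up to sign.
For n ≥ 3, the product of all primitive nth roots of unity is 1. (For n=1 it is 1; for n=2 it is -1.)

1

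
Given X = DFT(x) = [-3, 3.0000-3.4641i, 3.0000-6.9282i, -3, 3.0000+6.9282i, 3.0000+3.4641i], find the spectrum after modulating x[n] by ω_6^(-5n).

Modulation property: DFT(ω_6^(-5n)·x[n]) = X[(k-5) mod 6], so circularly shift X by 5 positions.

X[k-5] = [3.0000-3.4641i, 3.0000-6.9282i, -3, 3.0000+6.9282i, 3.0000+3.4641i, -3]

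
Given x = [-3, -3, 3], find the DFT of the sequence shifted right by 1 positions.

Time shift by 1: X_shifted[k] = ω_3^(1k) · X[k]
Shifted x = [3, -3, -3]

DFT(x[n-1]) = [-3, 6, 6]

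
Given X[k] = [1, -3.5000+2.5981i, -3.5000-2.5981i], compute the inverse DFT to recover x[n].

x[n] = (1/3) Σ(k=0 to 2) X[k] · e^(2πikn/3)

Computing each x[n]:
x[0] = -2
x[1] = 0
x[2] = 3

x = [-2, 0, 3]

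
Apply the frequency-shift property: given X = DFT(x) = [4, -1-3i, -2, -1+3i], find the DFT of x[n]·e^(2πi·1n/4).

Modulation property: DFT(ω_4^(-1n)·x[n]) = X[(k-1) mod 4], so circularly shift X by 1 positions.

X[k-1] = [-1+3i, 4, -1-3i, -2]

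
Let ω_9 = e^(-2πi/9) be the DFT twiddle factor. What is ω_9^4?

ω_9^4 = e^(-2πi·4/9)
= cos(-2π·4/9) + i·sin(-2π·4/9)
= cos(-8π/9) + i·sin(-8π/9)

ω_9^4 = cos(-8π/9) + i·sin(-8π/9) = -0.9397-0.3420i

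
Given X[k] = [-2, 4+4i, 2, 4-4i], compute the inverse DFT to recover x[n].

x[n] = (1/4) Σ(k=0 to 3) X[k] · e^(2πikn/4)

Computing each x[n]:
x[0] = 2
x[1] = -3
x[2] = -2
x[3] = 1

x = [2, -3, -2, 1]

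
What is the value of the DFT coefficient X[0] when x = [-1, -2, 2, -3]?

X[0] = Σ(n=0 to 3) x[n] · ω_4^0 = Σ x[n]
= (-1) + (-2) + (2) + (-3)

X[0] = -4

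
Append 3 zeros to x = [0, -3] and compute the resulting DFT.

Original 2-point DFT: [-3, 3]
Zero-padded 5-point DFT provides frequency interpolation.

DFT_5([x, 0, ...]) = [-3, -0.9271+2.8532i, 2.4271+1.7634i, 2.4271-1.7634i, -0.9271-2.8532i]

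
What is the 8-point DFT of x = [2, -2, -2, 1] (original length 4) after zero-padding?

Original 4-point DFT: [-1, 4+3i, 1, 4-3i]
Zero-padded 8-point DFT provides frequency interpolation.

DFT_8([x, 0, ...]) = [-1, -0.1213+2.7071i, 4+3i, 4.1213-1.2929i, 1, 4.1213+1.2929i, 4-3i, -0.1213-2.7071i]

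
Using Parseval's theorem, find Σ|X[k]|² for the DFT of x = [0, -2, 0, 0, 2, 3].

Parseval: Σ|x[n]|² = (1/N)Σ|X[k]|², so Σ|X[k]|² = N·Σ|x[n]|² = 6·17.0000

Σ|X[k]|² = N·Σ|x[n]|² = 6·17.0000 = 102.0000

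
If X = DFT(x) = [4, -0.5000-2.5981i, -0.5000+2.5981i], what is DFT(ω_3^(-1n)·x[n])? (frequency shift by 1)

Modulation property: DFT(ω_3^(-1n)·x[n]) = X[(k-1) mod 3], so circularly shift X by 1 positions.

X[k-1] = [-0.5000+2.5981i, 4, -0.5000-2.5981i]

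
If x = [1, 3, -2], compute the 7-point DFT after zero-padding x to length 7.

Original 3-point DFT: [2, 0.5000-4.3301i, 0.5000+4.3301i]
Zero-padded 7-point DFT provides frequency interpolation.

DFT_7([x, 0, ...]) = [2, 3.3155-0.3956i, 2.1344-3.7926i, -2.9499-2.8653i, -2.9499+2.8653i, 2.1344+3.7926i, 3.3155+0.3956i]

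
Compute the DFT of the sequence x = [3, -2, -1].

X[k] = Σ(n=0 to 2) x[n] · ω_3^(nk)
where ω_3 = e^(-2πi/3)

Computing each X[k]:
X[0] = 0
X[1] = 4.5000+0.8660i
X[2] = 4.5000-0.8660i

X = [0, 4.5000+0.8660i, 4.5000-0.8660i]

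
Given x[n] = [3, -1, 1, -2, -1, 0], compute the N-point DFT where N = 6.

X[k] = Σ(n=0 to 5) x[n] · ω_6^(nk)
where ω_6 = e^(-2πi/6)

Computing each X[k]:
X[0] = 0
X[1] = 4.5000-0.8660i
X[2] = 1.5000+2.5981i
X[3] = 6
X[4] = 1.5000-2.5981i
X[5] = 4.5000+0.8660i

X = [0, 4.5000-0.8660i, 1.5000+2.5981i, 6, 1.5000-2.5981i, 4.5000+0.8660i]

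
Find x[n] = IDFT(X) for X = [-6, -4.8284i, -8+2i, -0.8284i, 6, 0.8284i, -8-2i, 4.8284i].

x[n] = (1/8) Σ(k=0 to 7) X[k] · e^(2πikn/8)

Computing each x[n]:
x[0] = -2
x[1] = -1
x[2] = 3
x[3] = 0
x[4] = -2
x[5] = -3
x[6] = 1
x[7] = -2

x = [-2, -1, 3, 0, -2, -3, 1, -2]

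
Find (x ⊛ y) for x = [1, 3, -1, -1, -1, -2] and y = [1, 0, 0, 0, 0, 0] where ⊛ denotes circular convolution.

(x ⊛ y)[n] = Σ(m=0 to 5) x[m] · y[(n-m) mod 6]

Computing each output sample:
(x ⊛ y)[0] = 1
(x ⊛ y)[1] = 3
(x ⊛ y)[2] = -1
(x ⊛ y)[3] = -1
(x ⊛ y)[4] = -1
(x ⊛ y)[5] = -2

x ⊛ y = [1, 3, -1, -1, -1, -2]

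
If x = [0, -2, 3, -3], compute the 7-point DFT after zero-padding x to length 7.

Original 4-point DFT: [-2, -3-1i, 8, -3+1i]
Zero-padded 7-point DFT provides frequency interpolation.

DFT_7([x, 0, ...]) = [-2, 0.7884-0.0595i, -4.1283+0.9060i, 4.3400+6.1380i, 4.3400-6.1380i, -4.1283-0.9060i, 0.7884+0.0595i]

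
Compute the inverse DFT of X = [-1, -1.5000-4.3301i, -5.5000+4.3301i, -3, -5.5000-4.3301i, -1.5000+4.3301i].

x[n] = (1/6) Σ(k=0 to 5) X[k] · e^(2πikn/6)

Computing each x[n]:
x[0] = -3
x[1] = 1
x[2] = 3
x[3] = -1
x[4] = -2
x[5] = 1

x = [-3, 1, 3, -1, -2, 1]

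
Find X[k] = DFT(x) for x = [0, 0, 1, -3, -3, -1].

X[k] = Σ(n=0 to 5) x[n] · ω_6^(nk)
where ω_6 = e^(-2πi/6)

Computing each X[k]:
X[0] = -6
X[1] = 3.5000-4.3301i
X[2] = -1.5000+2.5981i
X[3] = 2
X[4] = -1.5000-2.5981i
X[5] = 3.5000+4.3301i

X = [-6, 3.5000-4.3301i, -1.5000+2.5981i, 2, -1.5000-2.5981i, 3.5000+4.3301i]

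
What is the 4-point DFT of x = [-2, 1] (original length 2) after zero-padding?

Original 2-point DFT: [-1, -3]
Zero-padded 4-point DFT provides frequency interpolation.

DFT_4([x, 0, ...]) = [-1, -2-1i, -3, -2+1i]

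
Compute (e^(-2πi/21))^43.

Since ω_21^21 = 1, powers reduce modulo 21.
43 mod 21 = 1
So ω_21^43 = ω_21^1 = e^(-2πi·1/21)

ω_21^43 = ω_21^1 = 0.9556-0.2948i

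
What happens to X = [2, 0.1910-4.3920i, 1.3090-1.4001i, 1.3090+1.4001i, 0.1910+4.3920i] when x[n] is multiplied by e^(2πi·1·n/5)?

Modulation property: DFT(ω_5^(-1n)·x[n]) = X[(k-1) mod 5], so circularly shift X by 1 positions.

X[k-1] = [0.1910+4.3920i, 2, 0.1910-4.3920i, 1.3090-1.4001i, 1.3090+1.4001i]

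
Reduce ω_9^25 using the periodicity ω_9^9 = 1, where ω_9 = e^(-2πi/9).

Since ω_9^9 = 1, powers reduce modulo 9.
25 mod 9 = 7
So ω_9^25 = ω_9^7 = e^(-2πi·7/9)

ω_9^25 = ω_9^7 = 0.1736+0.9848i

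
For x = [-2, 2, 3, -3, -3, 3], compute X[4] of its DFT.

X[4] = Σ(n=0 to 5) x[n] · ω_6^(4n) where ω_6 = e^(-2πi/6)
= (-2)·ω_6^0 + (2)·ω_6^4 + (3)·ω_6^8 + (-3)·ω_6^12 + (-3)·ω_6^16 + (3)·ω_6^20

X[4] = -7.5000-6.0622i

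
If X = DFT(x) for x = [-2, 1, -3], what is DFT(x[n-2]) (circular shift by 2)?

Time shift by 2: X_shifted[k] = ω_3^(2k) · X[k]
Shifted x = [1, -3, -2]

DFT(x[n-2]) = [-4, 3.5000+0.8660i, 3.5000-0.8660i]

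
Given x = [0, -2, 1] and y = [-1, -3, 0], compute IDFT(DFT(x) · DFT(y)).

(x ⊛ y)[n] = Σ(m=0 to 2) x[m] · y[(n-m) mod 3]

Computing each output sample:
(x ⊛ y)[0] = -3
(x ⊛ y)[1] = 2
(x ⊛ y)[2] = 5

x ⊛ y = [-3, 2, 5]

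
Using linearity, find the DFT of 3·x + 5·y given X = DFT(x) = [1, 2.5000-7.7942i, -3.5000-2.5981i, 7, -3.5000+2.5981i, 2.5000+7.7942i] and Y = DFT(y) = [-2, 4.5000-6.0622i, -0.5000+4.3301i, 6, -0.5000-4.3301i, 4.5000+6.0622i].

By linearity: DFT(3x + 5y) = 3·DFT(x) + 5·DFT(y)
= 3·[1, 2.5000-7.7942i, -3.5000-2.5981i, 7, -3.5000+2.5981i, 2.5000+7.7942i] + 5·[-2, 4.5000-6.0622i, -0.5000+4.3301i, 6, -0.5000-4.3301i, 4.5000+6.0622i]

Computing element-wise:
Z[0] = 3·(1) + 5·(-2) = -7
Z[1] = 3·(2.5000-7.7942i) + 5·(4.5000-6.0622i) = 30.0000-53.6936i
Z[2] = 3·(-3.5000-2.5981i) + 5·(-0.5000+4.3301i) = -13.0000+13.8562i
Z[3] = 3·(7) + 5·(6) = 51
Z[4] = 3·(-3.5000+2.5981i) + 5·(-0.5000-4.3301i) = -13.0000-13.8562i
Z[5] = 3·(2.5000+7.7942i) + 5·(4.5000+6.0622i) = 30.0000+53.6936i

DFT(3x + 5y) = 3·X + 5·Y = [-7, 30.0000-53.6936i, -13.0000+13.8562i, 51, -13.0000-13.8562i, 30.0000+53.6936i]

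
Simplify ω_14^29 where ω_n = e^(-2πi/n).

Since ω_14^14 = 1, powers reduce modulo 14.
29 mod 14 = 1
So ω_14^29 = ω_14^1 = e^(-2πi·1/14)

ω_14^29 = ω_14^1 = 0.9010-0.4339i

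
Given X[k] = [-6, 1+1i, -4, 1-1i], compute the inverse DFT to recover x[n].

x[n] = (1/4) Σ(k=0 to 3) X[k] · e^(2πikn/4)

Computing each x[n]:
x[0] = -2
x[1] = -1
x[2] = -3
x[3] = 0

x = [-2, -1, -3, 0]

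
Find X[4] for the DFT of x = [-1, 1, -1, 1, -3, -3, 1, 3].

X[4] = Σ(n=0 to 7) x[n] · ω_8^(4n) where ω_8 = e^(-2πi/8)
= (-1)·ω_8^0 + (1)·ω_8^4 + (-1)·ω_8^8 + (1)·ω_8^12 + (-3)·ω_8^16 + (-3)·ω_8^20 + (1)·ω_8^24 + (3)·ω_8^28

X[4] = -6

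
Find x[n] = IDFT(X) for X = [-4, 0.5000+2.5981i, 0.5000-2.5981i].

x[n] = (1/3) Σ(k=0 to 2) X[k] · e^(2πikn/3)

Computing each x[n]:
x[0] = -1
x[1] = -3
x[2] = 0

x = [-1, -3, 0]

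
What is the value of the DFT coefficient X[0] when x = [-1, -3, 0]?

X[0] = Σ(n=0 to 2) x[n] · ω_3^0 = Σ x[n]
= (-1) + (-3) + (0)

X[0] = -4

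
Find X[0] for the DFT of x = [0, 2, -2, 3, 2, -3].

X[0] = Σ(n=0 to 5) x[n] · ω_6^0 = Σ x[n]
= (0) + (2) + (-2) + (3) + (2) + (-3)

X[0] = 2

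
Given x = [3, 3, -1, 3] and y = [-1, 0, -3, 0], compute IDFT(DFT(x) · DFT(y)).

(x ⊛ y)[n] = Σ(m=0 to 3) x[m] · y[(n-m) mod 4]

Computing each output sample:
(x ⊛ y)[0] = 0
(x ⊛ y)[1] = -12
(x ⊛ y)[2] = -8
(x ⊛ y)[3] = -12

x ⊛ y = [0, -12, -8, -12]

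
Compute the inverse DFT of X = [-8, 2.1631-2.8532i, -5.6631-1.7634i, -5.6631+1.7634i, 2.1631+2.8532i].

x[n] = (1/5) Σ(k=0 to 4) X[k] · e^(2πikn/5)

Computing each x[n]:
x[0] = -3
x[1] = 2
x[2] = -3
x[3] = -3
x[4] = -1

x = [-3, 2, -3, -3, -1]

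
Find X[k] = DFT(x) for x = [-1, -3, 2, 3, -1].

X[k] = Σ(n=0 to 4) x[n] · ω_5^(nk)
where ω_5 = e^(-2πi/5)

Computing each X[k]:
X[0] = 0
X[1] = -6.2812+2.4899i
X[2] = 3.7812+0.2245i
X[3] = 3.7812-0.2245i
X[4] = -6.2812-2.4899i

X = [0, -6.2812+2.4899i, 3.7812+0.2245i, 3.7812-0.2245i, -6.2812-2.4899i]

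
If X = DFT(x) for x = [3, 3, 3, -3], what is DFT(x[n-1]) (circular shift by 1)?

Time shift by 1: X_shifted[k] = ω_4^(1k) · X[k]
Shifted x = [-3, 3, 3, 3]

DFT(x[n-1]) = [6, -6, -6, -6]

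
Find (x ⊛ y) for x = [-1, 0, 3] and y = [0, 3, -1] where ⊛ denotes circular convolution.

(x ⊛ y)[n] = Σ(m=0 to 2) x[m] · y[(n-m) mod 3]

Computing each output sample:
(x ⊛ y)[0] = 9
(x ⊛ y)[1] = -6
(x ⊛ y)[2] = 1

x ⊛ y = [9, -6, 1]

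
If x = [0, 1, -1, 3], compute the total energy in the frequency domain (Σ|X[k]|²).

Parseval: Σ|x[n]|² = (1/N)Σ|X[k]|², so Σ|X[k]|² = N·Σ|x[n]|² = 4·11.0000

Σ|X[k]|² = N·Σ|x[n]|² = 4·11.0000 = 44.0000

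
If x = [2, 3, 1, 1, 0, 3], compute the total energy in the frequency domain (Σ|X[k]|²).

Parseval: Σ|x[n]|² = (1/N)Σ|X[k]|², so Σ|X[k]|² = N·Σ|x[n]|² = 6·24.0000

Σ|X[k]|² = N·Σ|x[n]|² = 6·24.0000 = 144.0000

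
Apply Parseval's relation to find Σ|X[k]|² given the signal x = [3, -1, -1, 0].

Parseval: Σ|x[n]|² = (1/N)Σ|X[k]|², so Σ|X[k]|² = N·Σ|x[n]|² = 4·11.0000

Σ|X[k]|² = N·Σ|x[n]|² = 4·11.0000 = 44.0000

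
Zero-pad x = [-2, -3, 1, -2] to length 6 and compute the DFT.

Original 4-point DFT: [-6, -3+1i, 4, -3-1i]
Zero-padded 6-point DFT provides frequency interpolation.

DFT_6([x, 0, ...]) = [-6, -2.0000+1.7321i, -3.0000+3.4641i, 4, -3.0000-3.4641i, -2.0000-1.7321i]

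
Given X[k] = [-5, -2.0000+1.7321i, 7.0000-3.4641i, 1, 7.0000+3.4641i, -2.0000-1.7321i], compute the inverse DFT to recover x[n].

x[n] = (1/6) Σ(k=0 to 5) X[k] · e^(2πikn/6)

Computing each x[n]:
x[0] = 1
x[1] = -2
x[2] = -3
x[3] = 2
x[4] = 0
x[5] = -3

x = [1, -2, -3, 2, 0, -3]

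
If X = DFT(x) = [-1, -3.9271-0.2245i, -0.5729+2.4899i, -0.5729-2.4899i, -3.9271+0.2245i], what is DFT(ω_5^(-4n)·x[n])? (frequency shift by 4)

Modulation property: DFT(ω_5^(-4n)·x[n]) = X[(k-4) mod 5], so circularly shift X by 4 positions.

X[k-4] = [-3.9271-0.2245i, -0.5729+2.4899i, -0.5729-2.4899i, -3.9271+0.2245i, -1]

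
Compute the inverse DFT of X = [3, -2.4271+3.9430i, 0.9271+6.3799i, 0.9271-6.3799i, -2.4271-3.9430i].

x[n] = (1/5) Σ(k=0 to 4) X[k] · e^(2πikn/5)

Computing each x[n]:
x[0] = 0
x[1] = -3
x[2] = 3
x[3] = 0
x[4] = 3

x = [0, -3, 3, 0, 3]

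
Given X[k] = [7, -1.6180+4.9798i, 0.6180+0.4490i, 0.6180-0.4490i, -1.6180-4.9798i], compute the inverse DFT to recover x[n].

x[n] = (1/5) Σ(k=0 to 4) X[k] · e^(2πikn/5)

Computing each x[n]:
x[0] = 1
x[1] = -1
x[2] = 1
x[3] = 3
x[4] = 3

x = [1, -1, 1, 3, 3]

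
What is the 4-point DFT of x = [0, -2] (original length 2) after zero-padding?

Original 2-point DFT: [-2, 2]
Zero-padded 4-point DFT provides frequency interpolation.

DFT_4([x, 0, ...]) = [-2, 2i, 2, -2i]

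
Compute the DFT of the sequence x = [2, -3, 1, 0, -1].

X[k] = Σ(n=0 to 4) x[n] · ω_5^(nk)
where ω_5 = e^(-2πi/5)

Computing each X[k]:
X[0] = -1
X[1] = -0.0451+1.3143i
X[2] = 5.5451+2.1266i
X[3] = 5.5451-2.1266i
X[4] = -0.0451-1.3143i

X = [-1, -0.0451+1.3143i, 5.5451+2.1266i, 5.5451-2.1266i, -0.0451-1.3143i]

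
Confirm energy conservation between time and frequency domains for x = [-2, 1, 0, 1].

Time domain:
Σ|x[n]|² = |-2|² + |1|² + |0|² + |1|² = 6.0000

Frequency domain:
(1/4)Σ|X[k]|² = (1/4)(|0|² + |-2|² + |-4|² + |-2|²) = (1/4)·24.0000 = 6.0000

Both sides agree, confirming Parseval's theorem.

Σ|x[n]|² = (1/N)Σ|X[k]|² = 6.0000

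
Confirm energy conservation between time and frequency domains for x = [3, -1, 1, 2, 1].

Time domain:
Σ|x[n]|² = |3|² + |-1|² + |1|² + |2|² + |1|² = 16.0000

Frequency domain:
(1/5)Σ|X[k]|² = (1/5)(|6|² + |0.5729+2.4899i|² + |3.9271+0.2245i|² + |3.9271-0.2245i|² + |0.5729-2.4899i|²) = (1/5)·80.0000 = 16.0000

Both sides agree, confirming Parseval's theorem.

Σ|x[n]|² = (1/N)Σ|X[k]|² = 16.0000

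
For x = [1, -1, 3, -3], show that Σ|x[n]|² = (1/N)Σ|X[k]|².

Time domain:
Σ|x[n]|² = |1|² + |-1|² + |3|² + |-3|² = 20.0000

Frequency domain:
(1/4)Σ|X[k]|² = (1/4)(|0|² + |-2-2i|² + |8|² + |-2+2i|²) = (1/4)·80.0000 = 20.0000

Both sides agree, confirming Parseval's theorem.

Σ|x[n]|² = (1/N)Σ|X[k]|² = 20.0000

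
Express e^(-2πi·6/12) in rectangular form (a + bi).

ω_12^6 = e^(-2πi·6/12)
= cos(-2π·6/12) + i·sin(-2π·6/12)
= cos(-12π/12) + i·sin(-12π/12)

ω_12^6 = cos(-12π/12) + i·sin(-12π/12) = -1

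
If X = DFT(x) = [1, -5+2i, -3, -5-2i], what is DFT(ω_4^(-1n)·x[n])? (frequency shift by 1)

Modulation property: DFT(ω_4^(-1n)·x[n]) = X[(k-1) mod 4], so circularly shift X by 1 positions.

X[k-1] = [-5-2i, 1, -5+2i, -3]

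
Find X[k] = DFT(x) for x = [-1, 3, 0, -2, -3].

X[k] = Σ(n=0 to 4) x[n] · ω_5^(nk)
where ω_5 = e^(-2πi/5)

Computing each X[k]:
X[0] = -3
X[1] = 0.6180-6.8819i
X[2] = -1.6180-1.6246i
X[3] = -1.6180+1.6246i
X[4] = 0.6180+6.8819i

X = [-3, 0.6180-6.8819i, -1.6180-1.6246i, -1.6180+1.6246i, 0.6180+6.8819i]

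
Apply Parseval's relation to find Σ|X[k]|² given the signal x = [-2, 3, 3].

Parseval: Σ|x[n]|² = (1/N)Σ|X[k]|², so Σ|X[k]|² = N·Σ|x[n]|² = 3·22.0000

Σ|X[k]|² = N·Σ|x[n]|² = 3·22.0000 = 66.0000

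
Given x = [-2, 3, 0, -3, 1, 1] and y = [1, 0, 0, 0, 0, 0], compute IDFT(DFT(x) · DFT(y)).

(x ⊛ y)[n] = Σ(m=0 to 5) x[m] · y[(n-m) mod 6]

Computing each output sample:
(x ⊛ y)[0] = -2
(x ⊛ y)[1] = 3
(x ⊛ y)[2] = 0
(x ⊛ y)[3] = -3
(x ⊛ y)[4] = 1
(x ⊛ y)[5] = 1

x ⊛ y = [-2, 3, 0, -3, 1, 1]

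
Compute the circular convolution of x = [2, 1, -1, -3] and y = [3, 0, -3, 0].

(x ⊛ y)[n] = Σ(m=0 to 3) x[m] · y[(n-m) mod 4]

Computing each output sample:
(x ⊛ y)[0] = 9
(x ⊛ y)[1] = 12
(x ⊛ y)[2] = -9
(x ⊛ y)[3] = -12

x ⊛ y = [9, 12, -9, -12]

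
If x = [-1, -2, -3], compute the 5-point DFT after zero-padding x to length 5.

Original 3-point DFT: [-6, 1.5000-0.8660i, 1.5000+0.8660i]
Zero-padded 5-point DFT provides frequency interpolation.

DFT_5([x, 0, ...]) = [-6, 0.8090+3.6655i, -0.3090-1.6776i, -0.3090+1.6776i, 0.8090-3.6655i]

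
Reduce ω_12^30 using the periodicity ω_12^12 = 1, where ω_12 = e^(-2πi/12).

Since ω_12^12 = 1, powers reduce modulo 12.
30 mod 12 = 6
So ω_12^30 = ω_12^6 = e^(-2πi·6/12)

ω_12^30 = ω_12^6 = -1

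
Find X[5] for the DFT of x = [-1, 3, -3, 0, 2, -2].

X[5] = Σ(n=0 to 5) x[n] · ω_6^(5n) where ω_6 = e^(-2πi/6)
= (-1)·ω_6^0 + (3)·ω_6^5 + (-3)·ω_6^10 + (0)·ω_6^15 + (2)·ω_6^20 + (-2)·ω_6^25

X[5] = 0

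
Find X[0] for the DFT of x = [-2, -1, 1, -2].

X[0] = Σ(n=0 to 3) x[n] · ω_4^0 = Σ x[n]
= (-2) + (-1) + (1) + (-2)

X[0] = -4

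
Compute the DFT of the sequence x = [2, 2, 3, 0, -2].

X[k] = Σ(n=0 to 4) x[n] · ω_5^(nk)
where ω_5 = e^(-2πi/5)

Computing each X[k]:
X[0] = 5
X[1] = -0.4271-5.5676i
X[2] = 2.9271+0.5020i
X[3] = 2.9271-0.5020i
X[4] = -0.4271+5.5676i

X = [5, -0.4271-5.5676i, 2.9271+0.5020i, 2.9271-0.5020i, -0.4271+5.5676i]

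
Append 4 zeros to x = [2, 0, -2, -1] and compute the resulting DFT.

Original 4-point DFT: [-1, 4-1i, 1, 4+1i]
Zero-padded 8-point DFT provides frequency interpolation.

DFT_8([x, 0, ...]) = [-1, 2.7071+2.7071i, 4-1i, 1.2929-1.2929i, 1, 1.2929+1.2929i, 4+1i, 2.7071-2.7071i]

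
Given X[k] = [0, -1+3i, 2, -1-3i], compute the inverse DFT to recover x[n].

x[n] = (1/4) Σ(k=0 to 3) X[k] · e^(2πikn/4)

Computing each x[n]:
x[0] = 0
x[1] = -2
x[2] = 1
x[3] = 1

x = [0, -2, 1, 1]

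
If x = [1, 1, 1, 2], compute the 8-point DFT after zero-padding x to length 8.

Original 4-point DFT: [5, 1i, -1, -1i]
Zero-padded 8-point DFT provides frequency interpolation.

DFT_8([x, 0, ...]) = [5, 0.2929-3.1213i, 1i, 1.7071-1.1213i, -1, 1.7071+1.1213i, -1i, 0.2929+3.1213i]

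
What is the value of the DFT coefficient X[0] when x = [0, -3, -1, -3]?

X[0] = Σ(n=0 to 3) x[n] · ω_4^0 = Σ x[n]
= (0) + (-3) + (-1) + (-3)

X[0] = -7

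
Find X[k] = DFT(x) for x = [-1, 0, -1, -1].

X[k] = Σ(n=0 to 3) x[n] · ω_4^(nk)
where ω_4 = e^(-2πi/4)

Computing each X[k]:
X[0] = -3
X[1] = -1i
X[2] = -1
X[3] = 1i

X = [-3, -1i, -1, 1i]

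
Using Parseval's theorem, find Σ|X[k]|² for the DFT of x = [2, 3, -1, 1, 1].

Parseval: Σ|x[n]|² = (1/N)Σ|X[k]|², so Σ|X[k]|² = N·Σ|x[n]|² = 5·16.0000

Σ|X[k]|² = N·Σ|x[n]|² = 5·16.0000 = 80.0000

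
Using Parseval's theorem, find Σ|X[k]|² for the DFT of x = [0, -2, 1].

Parseval: Σ|x[n]|² = (1/N)Σ|X[k]|², so Σ|X[k]|² = N·Σ|x[n]|² = 3·5.0000

Σ|X[k]|² = N·Σ|x[n]|² = 3·5.0000 = 15.0000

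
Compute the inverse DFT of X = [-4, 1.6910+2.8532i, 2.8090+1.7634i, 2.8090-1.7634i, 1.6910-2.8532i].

x[n] = (1/5) Σ(k=0 to 4) X[k] · e^(2πikn/5)

Computing each x[n]:
x[0] = 1
x[1] = -3
x[2] = -1
x[3] = -1
x[4] = 0

x = [1, -3, -1, -1, 0]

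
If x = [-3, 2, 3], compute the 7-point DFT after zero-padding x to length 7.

Original 3-point DFT: [2, -5.5000+0.8660i, -5.5000-0.8660i]
Zero-padded 7-point DFT provides frequency interpolation.

DFT_7([x, 0, ...]) = [2, -2.4206-4.4884i, -6.1479-0.6482i, -2.9315+1.4777i, -2.9315-1.4777i, -6.1479+0.6482i, -2.4206+4.4884i]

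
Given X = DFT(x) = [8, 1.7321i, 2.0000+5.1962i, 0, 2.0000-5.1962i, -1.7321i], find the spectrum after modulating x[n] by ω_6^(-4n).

Modulation property: DFT(ω_6^(-4n)·x[n]) = X[(k-4) mod 6], so circularly shift X by 4 positions.

X[k-4] = [2.0000+5.1962i, 0, 2.0000-5.1962i, -1.7321i, 8, 1.7321i]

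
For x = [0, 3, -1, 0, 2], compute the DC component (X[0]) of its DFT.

X[0] = Σ(n=0 to 4) x[n] · ω_5^0 = Σ x[n]
= (0) + (3) + (-1) + (0) + (2)

X[0] = 4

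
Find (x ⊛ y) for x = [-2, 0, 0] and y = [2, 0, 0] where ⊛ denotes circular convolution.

(x ⊛ y)[n] = Σ(m=0 to 2) x[m] · y[(n-m) mod 3]

Computing each output sample:
(x ⊛ y)[0] = -4
(x ⊛ y)[1] = 0
(x ⊛ y)[2] = 0

x ⊛ y = [-4, 0, 0]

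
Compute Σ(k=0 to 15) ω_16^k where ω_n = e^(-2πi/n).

Sum of all nth roots of unity equals 0 for n > 1 (geometric series with r ≠ 1).

0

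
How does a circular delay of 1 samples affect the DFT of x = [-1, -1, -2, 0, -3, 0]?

Time shift by 1: X_shifted[k] = ω_6^(1k) · X[k]
Shifted x = [0, -1, -1, -2, 0, -3]

DFT(x[n-1]) = [-7, 0.5000-0.8660i, 0.5000-2.5981i, 5, 0.5000+2.5981i, 0.5000+0.8660i]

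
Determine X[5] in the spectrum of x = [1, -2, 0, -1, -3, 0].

X[5] = Σ(n=0 to 5) x[n] · ω_6^(5n) where ω_6 = e^(-2πi/6)
= (1)·ω_6^0 + (-2)·ω_6^5 + (0)·ω_6^10 + (-1)·ω_6^15 + (-3)·ω_6^20 + (0)·ω_6^25

X[5] = 2.5000+0.8660i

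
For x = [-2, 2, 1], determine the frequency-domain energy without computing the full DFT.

Parseval: Σ|x[n]|² = (1/N)Σ|X[k]|², so Σ|X[k]|² = N·Σ|x[n]|² = 3·9.0000

Σ|X[k]|² = N·Σ|x[n]|² = 3·9.0000 = 27.0000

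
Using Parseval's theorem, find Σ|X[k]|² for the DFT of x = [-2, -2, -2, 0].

Parseval: Σ|x[n]|² = (1/N)Σ|X[k]|², so Σ|X[k]|² = N·Σ|x[n]|² = 4·12.0000

Σ|X[k]|² = N·Σ|x[n]|² = 4·12.0000 = 48.0000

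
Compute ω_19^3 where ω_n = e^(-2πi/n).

ω_19^3 = e^(-2πi·3/19)
= cos(-2π·3/19) + i·sin(-2π·3/19)
= cos(-6π/19) + i·sin(-6π/19)

ω_19^3 = cos(-6π/19) + i·sin(-6π/19) = 0.5469-0.8372i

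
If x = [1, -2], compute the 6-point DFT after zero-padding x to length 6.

Original 2-point DFT: [-1, 3]
Zero-padded 6-point DFT provides frequency interpolation.

DFT_6([x, 0, ...]) = [-1, 1.7321i, 2.0000+1.7321i, 3, 2.0000-1.7321i, -1.7321i]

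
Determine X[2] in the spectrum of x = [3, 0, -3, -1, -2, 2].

X[2] = Σ(n=0 to 5) x[n] · ω_6^(2n) where ω_6 = e^(-2πi/6)
= (3)·ω_6^0 + (0)·ω_6^2 + (-3)·ω_6^4 + (-1)·ω_6^6 + (-2)·ω_6^8 + (2)·ω_6^10

X[2] = 3.5000+0.8660i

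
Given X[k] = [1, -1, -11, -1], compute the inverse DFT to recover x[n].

x[n] = (1/4) Σ(k=0 to 3) X[k] · e^(2πikn/4)

Computing each x[n]:
x[0] = -3
x[1] = 3
x[2] = -2
x[3] = 3

x = [-3, 3, -2, 3]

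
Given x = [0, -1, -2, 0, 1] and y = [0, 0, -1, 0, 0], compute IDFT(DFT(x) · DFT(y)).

(x ⊛ y)[n] = Σ(m=0 to 4) x[m] · y[(n-m) mod 5]

Computing each output sample:
(x ⊛ y)[0] = 0
(x ⊛ y)[1] = -1
(x ⊛ y)[2] = 0
(x ⊛ y)[3] = 1
(x ⊛ y)[4] = 2

x ⊛ y = [0, -1, 0, 1, 2]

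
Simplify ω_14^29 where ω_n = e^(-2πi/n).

Since ω_14^14 = 1, powers reduce modulo 14.
29 mod 14 = 1
So ω_14^29 = ω_14^1 = e^(-2πi·1/14)

ω_14^29 = ω_14^1 = 0.9010-0.4339i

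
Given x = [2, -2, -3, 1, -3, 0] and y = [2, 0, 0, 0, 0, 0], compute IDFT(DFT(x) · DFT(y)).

(x ⊛ y)[n] = Σ(m=0 to 5) x[m] · y[(n-m) mod 6]

Computing each output sample:
(x ⊛ y)[0] = 4
(x ⊛ y)[1] = -4
(x ⊛ y)[2] = -6
(x ⊛ y)[3] = 2
(x ⊛ y)[4] = -6
(x ⊛ y)[5] = 0

x ⊛ y = [4, -4, -6, 2, -6, 0]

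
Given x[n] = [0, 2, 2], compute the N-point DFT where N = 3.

X[k] = Σ(n=0 to 2) x[n] · ω_3^(nk)
where ω_3 = e^(-2πi/3)

Computing each X[k]:
X[0] = 4
X[1] = -2
X[2] = -2

X = [4, -2, -2]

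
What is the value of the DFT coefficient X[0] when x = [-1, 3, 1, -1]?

X[0] = Σ(n=0 to 3) x[n] · ω_4^0 = Σ x[n]
= (-1) + (3) + (1) + (-1)

X[0] = 2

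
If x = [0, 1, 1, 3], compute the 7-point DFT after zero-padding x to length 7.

Original 4-point DFT: [5, -1+2i, -3, -1-2i]
Zero-padded 7-point DFT provides frequency interpolation.

DFT_7([x, 0, ...]) = [5, -2.3019-3.0584i, 0.7470+1.8045i, -0.9450-2.5768i, -0.9450+2.5768i, 0.7470-1.8045i, -2.3019+3.0584i]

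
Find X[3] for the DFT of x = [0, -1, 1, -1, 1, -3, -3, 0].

X[3] = Σ(n=0 to 7) x[n] · ω_8^(3n) where ω_8 = e^(-2πi/8)
= (0)·ω_8^0 + (-1)·ω_8^3 + (1)·ω_8^6 + (-1)·ω_8^9 + (1)·ω_8^12 + (-3)·ω_8^15 + (-3)·ω_8^18 + (0)·ω_8^21

X[3] = -3.1213+3.2929i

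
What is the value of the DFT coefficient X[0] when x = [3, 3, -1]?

X[0] = Σ(n=0 to 2) x[n] · ω_3^0 = Σ x[n]
= (3) + (3) + (-1)

X[0] = 5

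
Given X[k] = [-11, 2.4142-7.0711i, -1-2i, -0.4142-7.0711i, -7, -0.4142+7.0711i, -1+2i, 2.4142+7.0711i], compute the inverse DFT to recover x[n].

x[n] = (1/8) Σ(k=0 to 7) X[k] · e^(2πikn/8)

Computing each x[n]:
x[0] = -2
x[1] = 3
x[2] = -2
x[3] = 1
x[4] = -3
x[5] = -3
x[6] = -2
x[7] = -3

x = [-2, 3, -2, 1, -3, -3, -2, -3]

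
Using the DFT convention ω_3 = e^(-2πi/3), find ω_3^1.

ω_3^1 = e^(-2πi·1/3)
= cos(-2π·1/3) + i·sin(-2π·1/3)
= cos(-2π/3) + i·sin(-2π/3)

ω_3^1 = cos(-2π/3) + i·sin(-2π/3) = -0.5000-0.8660i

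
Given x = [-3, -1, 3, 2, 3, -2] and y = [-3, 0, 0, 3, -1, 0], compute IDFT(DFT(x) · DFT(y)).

(x ⊛ y)[n] = Σ(m=0 to 5) x[m] · y[(n-m) mod 6]

Computing each output sample:
(x ⊛ y)[0] = 12
(x ⊛ y)[1] = 10
(x ⊛ y)[2] = -18
(x ⊛ y)[3] = -13
(x ⊛ y)[4] = -9
(x ⊛ y)[5] = 16

x ⊛ y = [12, 10, -18, -13, -9, 16]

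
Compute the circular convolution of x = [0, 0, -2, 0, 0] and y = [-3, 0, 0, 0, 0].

(x ⊛ y)[n] = Σ(m=0 to 4) x[m] · y[(n-m) mod 5]

Computing each output sample:
(x ⊛ y)[0] = 0
(x ⊛ y)[1] = 0
(x ⊛ y)[2] = 6
(x ⊛ y)[3] = 0
(x ⊛ y)[4] = 0

x ⊛ y = [0, 0, 6, 0, 0]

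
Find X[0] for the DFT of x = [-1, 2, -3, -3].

X[0] = Σ(n=0 to 3) x[n] · ω_4^0 = Σ x[n]
= (-1) + (2) + (-3) + (-3)

X[0] = -5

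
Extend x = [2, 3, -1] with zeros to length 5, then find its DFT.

Original 3-point DFT: [4, 1.0000-3.4641i, 1.0000+3.4641i]
Zero-padded 5-point DFT provides frequency interpolation.

DFT_5([x, 0, ...]) = [4, 3.7361-2.2654i, -0.7361-2.7144i, -0.7361+2.7144i, 3.7361+2.2654i]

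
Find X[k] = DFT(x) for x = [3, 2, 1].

X[k] = Σ(n=0 to 2) x[n] · ω_3^(nk)
where ω_3 = e^(-2πi/3)

Computing each X[k]:
X[0] = 6
X[1] = 1.5000-0.8660i
X[2] = 1.5000+0.8660i

X = [6, 1.5000-0.8660i, 1.5000+0.8660i]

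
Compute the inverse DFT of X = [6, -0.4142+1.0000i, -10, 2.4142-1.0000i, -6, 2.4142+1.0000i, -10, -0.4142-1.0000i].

x[n] = (1/8) Σ(k=0 to 7) X[k] · e^(2πikn/8)

Computing each x[n]:
x[0] = -2
x[1] = 1
x[2] = 2
x[3] = 2
x[4] = -3
x[5] = 2
x[6] = 3
x[7] = 1

x = [-2, 1, 2, 2, -3, 2, 3, 1]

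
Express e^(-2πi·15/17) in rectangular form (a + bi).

ω_17^15 = e^(-2πi·15/17)
= cos(-2π·15/17) + i·sin(-2π·15/17)
= cos(-30π/17) + i·sin(-30π/17)

ω_17^15 = cos(-30π/17) + i·sin(-30π/17) = 0.7390+0.6737i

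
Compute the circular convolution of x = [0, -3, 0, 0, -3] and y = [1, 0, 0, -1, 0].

(x ⊛ y)[n] = Σ(m=0 to 4) x[m] · y[(n-m) mod 5]

Computing each output sample:
(x ⊛ y)[0] = 0
(x ⊛ y)[1] = -3
(x ⊛ y)[2] = 3
(x ⊛ y)[3] = 0
(x ⊛ y)[4] = 0

x ⊛ y = [0, -3, 3, 0, 0]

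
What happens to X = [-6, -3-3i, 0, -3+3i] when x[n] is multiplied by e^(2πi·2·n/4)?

Modulation property: DFT(ω_4^(-2n)·x[n]) = X[(k-2) mod 4], so circularly shift X by 2 positions.

X[k-2] = [0, -3+3i, -6, -3-3i]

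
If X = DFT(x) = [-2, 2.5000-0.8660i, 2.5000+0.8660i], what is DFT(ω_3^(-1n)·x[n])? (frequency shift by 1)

Modulation property: DFT(ω_3^(-1n)·x[n]) = X[(k-1) mod 3], so circularly shift X by 1 positions.

X[k-1] = [2.5000+0.8660i, -2, 2.5000-0.8660i]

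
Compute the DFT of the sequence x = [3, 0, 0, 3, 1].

X[k] = Σ(n=0 to 4) x[n] · ω_5^(nk)
where ω_5 = e^(-2πi/5)

Computing each X[k]:
X[0] = 7
X[1] = 0.8820+2.7144i
X[2] = 3.1180-2.2654i
X[3] = 3.1180+2.2654i
X[4] = 0.8820-2.7144i

X = [7, 0.8820+2.7144i, 3.1180-2.2654i, 3.1180+2.2654i, 0.8820-2.7144i]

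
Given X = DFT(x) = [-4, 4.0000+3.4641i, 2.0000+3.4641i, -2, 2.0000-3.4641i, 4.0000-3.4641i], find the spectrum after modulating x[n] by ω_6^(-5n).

Modulation property: DFT(ω_6^(-5n)·x[n]) = X[(k-5) mod 6], so circularly shift X by 5 positions.

X[k-5] = [4.0000+3.4641i, 2.0000+3.4641i, -2, 2.0000-3.4641i, 4.0000-3.4641i, -4]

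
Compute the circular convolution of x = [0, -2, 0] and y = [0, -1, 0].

(x ⊛ y)[n] = Σ(m=0 to 2) x[m] · y[(n-m) mod 3]

Computing each output sample:
(x ⊛ y)[0] = 0
(x ⊛ y)[1] = 0
(x ⊛ y)[2] = 2

x ⊛ y = [0, 0, 2]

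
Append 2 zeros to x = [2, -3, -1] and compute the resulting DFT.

Original 3-point DFT: [-2, 4.0000+1.7321i, 4.0000-1.7321i]
Zero-padded 5-point DFT provides frequency interpolation.

DFT_5([x, 0, ...]) = [-2, 1.8820+3.4410i, 4.1180+0.8123i, 4.1180-0.8123i, 1.8820-3.4410i]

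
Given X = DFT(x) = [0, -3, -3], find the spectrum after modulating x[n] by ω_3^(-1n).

Modulation property: DFT(ω_3^(-1n)·x[n]) = X[(k-1) mod 3], so circularly shift X by 1 positions.

X[k-1] = [-3, 0, -3]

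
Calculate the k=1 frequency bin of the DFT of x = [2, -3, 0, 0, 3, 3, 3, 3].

X[1] = Σ(n=0 to 7) x[n] · ω_8^(1n) where ω_8 = e^(-2πi/8)
= (2)·ω_8^0 + (-3)·ω_8^1 + (0)·ω_8^2 + (0)·ω_8^3 + (3)·ω_8^4 + (3)·ω_8^5 + (3)·ω_8^6 + (3)·ω_8^7

X[1] = -3.1213+9.3640i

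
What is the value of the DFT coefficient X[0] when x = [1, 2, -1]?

X[0] = Σ(n=0 to 2) x[n] · ω_3^0 = Σ x[n]
= (1) + (2) + (-1)

X[0] = 2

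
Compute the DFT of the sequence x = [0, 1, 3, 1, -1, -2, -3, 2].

X[k] = Σ(n=0 to 7) x[n] · ω_8^(nk)
where ω_8 = e^(-2πi/8)

Computing each X[k]:
X[0] = 1
X[1] = 3.8284-7.4142i
X[2] = -1+4i
X[3] = -1.8284+4.5858i
X[4] = -3
X[5] = -1.8284-4.5858i
X[6] = -1-4i
X[7] = 3.8284+7.4142i

X = [1, 3.8284-7.4142i, -1+4i, -1.8284+4.5858i, -3, -1.8284-4.5858i, -1-4i, 3.8284+7.4142i]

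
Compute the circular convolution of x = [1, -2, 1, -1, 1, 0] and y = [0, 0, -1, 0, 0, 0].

(x ⊛ y)[n] = Σ(m=0 to 5) x[m] · y[(n-m) mod 6]

Computing each output sample:
(x ⊛ y)[0] = -1
(x ⊛ y)[1] = 0
(x ⊛ y)[2] = -1
(x ⊛ y)[3] = 2
(x ⊛ y)[4] = -1
(x ⊛ y)[5] = 1

x ⊛ y = [-1, 0, -1, 2, -1, 1]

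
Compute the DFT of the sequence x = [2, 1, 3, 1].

X[k] = Σ(n=0 to 3) x[n] · ω_4^(nk)
where ω_4 = e^(-2πi/4)

Computing each X[k]:
X[0] = 7
X[1] = -1
X[2] = 3
X[3] = -1

X = [7, -1, 3, -1]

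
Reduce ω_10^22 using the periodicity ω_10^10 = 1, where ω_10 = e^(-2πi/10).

Since ω_10^10 = 1, powers reduce modulo 10.
22 mod 10 = 2
So ω_10^22 = ω_10^2 = e^(-2πi·2/10)

ω_10^22 = ω_10^2 = 0.3090-0.9511i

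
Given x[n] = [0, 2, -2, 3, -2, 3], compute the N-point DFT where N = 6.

X[k] = Σ(n=0 to 5) x[n] · ω_6^(nk)
where ω_6 = e^(-2πi/6)

Computing each X[k]:
X[0] = 4
X[1] = 1.5000+0.8660i
X[2] = 2.5000+0.8660i
X[3] = -12
X[4] = 2.5000-0.8660i
X[5] = 1.5000-0.8660i

X = [4, 1.5000+0.8660i, 2.5000+0.8660i, -12, 2.5000-0.8660i, 1.5000-0.8660i]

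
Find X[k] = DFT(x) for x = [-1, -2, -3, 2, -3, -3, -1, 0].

X[k] = Σ(n=0 to 7) x[n] · ω_8^(nk)
where ω_8 = e^(-2πi/8)

Computing each X[k]:
X[0] = -11
X[1] = 1.2929-0.1213i
X[2] = 7i
X[3] = 2.7071-4.1213i
X[4] = -5
X[5] = 2.7071+4.1213i
X[6] = -7i
X[7] = 1.2929+0.1213i

X = [-11, 1.2929-0.1213i, 7i, 2.7071-4.1213i, -5, 2.7071+4.1213i, -7i, 1.2929+0.1213i]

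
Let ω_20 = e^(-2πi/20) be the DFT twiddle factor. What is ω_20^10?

ω_20^10 = e^(-2πi·10/20)
= cos(-2π·10/20) + i·sin(-2π·10/20)
= cos(-20π/20) + i·sin(-20π/20)

ω_20^10 = cos(-20π/20) + i·sin(-20π/20) = -1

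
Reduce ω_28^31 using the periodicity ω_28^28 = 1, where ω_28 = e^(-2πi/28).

Since ω_28^28 = 1, powers reduce modulo 28.
31 mod 28 = 3
So ω_28^31 = ω_28^3 = e^(-2πi·3/28)

ω_28^31 = ω_28^3 = 0.7818-0.6235i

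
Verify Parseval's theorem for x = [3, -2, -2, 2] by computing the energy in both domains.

Time domain:
Σ|x[n]|² = |3|² + |-2|² + |-2|² + |2|² = 21.0000

Frequency domain:
(1/4)Σ|X[k]|² = (1/4)(|1|² + |5+4i|² + |1|² + |5-4i|²) = (1/4)·84.0000 = 21.0000

Both sides agree, confirming Parseval's theorem.

Σ|x[n]|² = (1/N)Σ|X[k]|² = 21.0000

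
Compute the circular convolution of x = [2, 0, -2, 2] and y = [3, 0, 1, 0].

(x ⊛ y)[n] = Σ(m=0 to 3) x[m] · y[(n-m) mod 4]

Computing each output sample:
(x ⊛ y)[0] = 4
(x ⊛ y)[1] = 2
(x ⊛ y)[2] = -4
(x ⊛ y)[3] = 6

x ⊛ y = [4, 2, -4, 6]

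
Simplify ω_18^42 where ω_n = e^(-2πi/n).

Since ω_18^18 = 1, powers reduce modulo 18.
42 mod 18 = 6
So ω_18^42 = ω_18^6 = e^(-2πi·6/18)

ω_18^42 = ω_18^6 = -0.5000-0.8660i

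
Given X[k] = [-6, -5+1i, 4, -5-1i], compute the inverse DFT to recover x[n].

x[n] = (1/4) Σ(k=0 to 3) X[k] · e^(2πikn/4)

Computing each x[n]:
x[0] = -3
x[1] = -3
x[2] = 2
x[3] = -2

x = [-3, -3, 2, -2]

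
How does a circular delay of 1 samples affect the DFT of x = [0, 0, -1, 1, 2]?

Time shift by 1: X_shifted[k] = ω_5^(1k) · X[k]
Shifted x = [2, 0, 0, -1, 1]

DFT(x[n-1]) = [2, 3.1180+0.3633i, 0.8820+1.5388i, 0.8820-1.5388i, 3.1180-0.3633i]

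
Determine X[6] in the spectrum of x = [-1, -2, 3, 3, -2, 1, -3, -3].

X[6] = Σ(n=0 to 7) x[n] · ω_8^(6n) where ω_8 = e^(-2πi/8)
= (-1)·ω_8^0 + (-2)·ω_8^6 + (3)·ω_8^12 + (3)·ω_8^18 + (-2)·ω_8^24 + (1)·ω_8^30 + (-3)·ω_8^36 + (-3)·ω_8^42

X[6] = -3-1i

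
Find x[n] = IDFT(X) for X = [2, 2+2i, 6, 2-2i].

x[n] = (1/4) Σ(k=0 to 3) X[k] · e^(2πikn/4)

Computing each x[n]:
x[0] = 3
x[1] = -2
x[2] = 1
x[3] = 0

x = [3, -2, 1, 0]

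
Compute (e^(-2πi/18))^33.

Since ω_18^18 = 1, powers reduce modulo 18.
33 mod 18 = 15
So ω_18^33 = ω_18^15 = e^(-2πi·15/18)

ω_18^33 = ω_18^15 = 0.5000+0.8660i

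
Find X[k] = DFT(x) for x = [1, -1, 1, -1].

X[k] = Σ(n=0 to 3) x[n] · ω_4^(nk)
where ω_4 = e^(-2πi/4)

Computing each X[k]:
X[0] = 0
X[1] = 0
X[2] = 4
X[3] = 0

X = [0, 0, 4, 0]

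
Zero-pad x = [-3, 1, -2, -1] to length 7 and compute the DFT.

Original 4-point DFT: [-5, -1-2i, -5, -1+2i]
Zero-padded 7-point DFT provides frequency interpolation.

DFT_7([x, 0, ...]) = [-5, -1.0305+1.6019i, -2.0441-2.6245i, -4.9254-1.0226i, -4.9254+1.0226i, -2.0441+2.6245i, -1.0305-1.6019i]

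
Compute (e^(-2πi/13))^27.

Since ω_13^13 = 1, powers reduce modulo 13.
27 mod 13 = 1
So ω_13^27 = ω_13^1 = e^(-2πi·1/13)

ω_13^27 = ω_13^1 = 0.8855-0.4647i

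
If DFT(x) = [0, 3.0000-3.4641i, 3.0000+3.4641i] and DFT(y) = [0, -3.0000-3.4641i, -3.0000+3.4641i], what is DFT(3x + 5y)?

By linearity: DFT(3x + 5y) = 3·DFT(x) + 5·DFT(y)
= 3·[0, 3.0000-3.4641i, 3.0000+3.4641i] + 5·[0, -3.0000-3.4641i, -3.0000+3.4641i]

Computing element-wise:
Z[0] = 3·(0) + 5·(0) = 0
Z[1] = 3·(3.0000-3.4641i) + 5·(-3.0000-3.4641i) = -6.0000-27.7128i
Z[2] = 3·(3.0000+3.4641i) + 5·(-3.0000+3.4641i) = -6.0000+27.7128i

DFT(3x + 5y) = 3·X + 5·Y = [0, -6.0000-27.7128i, -6.0000+27.7128i]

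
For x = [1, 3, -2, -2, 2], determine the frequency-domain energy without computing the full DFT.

Parseval: Σ|x[n]|² = (1/N)Σ|X[k]|², so Σ|X[k]|² = N·Σ|x[n]|² = 5·22.0000

Σ|X[k]|² = N·Σ|x[n]|² = 5·22.0000 = 110.0000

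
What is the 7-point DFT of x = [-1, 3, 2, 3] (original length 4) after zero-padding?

Original 4-point DFT: [7, -3, -5, -3]
Zero-padded 7-point DFT provides frequency interpolation.

DFT_7([x, 0, ...]) = [7, -2.2775-5.5970i, -1.5990+0.2885i, -3.1235-2.6628i, -3.1235+2.6628i, -1.5990-0.2885i, -2.2775+5.5970i]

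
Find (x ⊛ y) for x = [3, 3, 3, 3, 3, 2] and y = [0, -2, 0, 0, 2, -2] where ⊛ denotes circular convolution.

(x ⊛ y)[n] = Σ(m=0 to 5) x[m] · y[(n-m) mod 6]

Computing each output sample:
(x ⊛ y)[0] = -4
(x ⊛ y)[1] = -6
(x ⊛ y)[2] = -6
(x ⊛ y)[3] = -8
(x ⊛ y)[4] = -4
(x ⊛ y)[5] = -6

x ⊛ y = [-4, -6, -6, -8, -4, -6]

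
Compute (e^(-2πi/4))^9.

Since ω_4^4 = 1, powers reduce modulo 4.
9 mod 4 = 1
So ω_4^9 = ω_4^1 = e^(-2πi·1/4)

ω_4^9 = ω_4^1 = -1i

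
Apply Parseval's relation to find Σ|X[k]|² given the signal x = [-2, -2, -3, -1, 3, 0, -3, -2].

Parseval: Σ|x[n]|² = (1/N)Σ|X[k]|², so Σ|X[k]|² = N·Σ|x[n]|² = 8·40.0000

Σ|X[k]|² = N·Σ|x[n]|² = 8·40.0000 = 320.0000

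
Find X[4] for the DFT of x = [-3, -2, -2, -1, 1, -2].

X[4] = Σ(n=0 to 5) x[n] · ω_6^(4n) where ω_6 = e^(-2πi/6)
= (-3)·ω_6^0 + (-2)·ω_6^4 + (-2)·ω_6^8 + (-1)·ω_6^12 + (1)·ω_6^16 + (-2)·ω_6^20

X[4] = -1.5000+2.5981i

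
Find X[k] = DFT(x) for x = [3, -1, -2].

X[k] = Σ(n=0 to 2) x[n] · ω_3^(nk)
where ω_3 = e^(-2πi/3)

Computing each X[k]:
X[0] = 0
X[1] = 4.5000-0.8660i
X[2] = 4.5000+0.8660i

X = [0, 4.5000-0.8660i, 4.5000+0.8660i]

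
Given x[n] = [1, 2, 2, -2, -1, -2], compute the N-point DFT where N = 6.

X[k] = Σ(n=0 to 5) x[n] · ω_6^(nk)
where ω_6 = e^(-2πi/6)

Computing each X[k]:
X[0] = 0
X[1] = 2.5000-6.0622i
X[2] = -1.5000-0.8660i
X[3] = 4
X[4] = -1.5000+0.8660i
X[5] = 2.5000+6.0622i

X = [0, 2.5000-6.0622i, -1.5000-0.8660i, 4, -1.5000+0.8660i, 2.5000+6.0622i]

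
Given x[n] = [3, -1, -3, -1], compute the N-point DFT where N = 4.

X[k] = Σ(n=0 to 3) x[n] · ω_4^(nk)
where ω_4 = e^(-2πi/4)

Computing each X[k]:
X[0] = -2
X[1] = 6
X[2] = 2
X[3] = 6

X = [-2, 6, 2, 6]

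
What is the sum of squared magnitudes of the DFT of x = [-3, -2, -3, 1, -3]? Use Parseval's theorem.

Parseval: Σ|x[n]|² = (1/N)Σ|X[k]|², so Σ|X[k]|² = N·Σ|x[n]|² = 5·32.0000

Σ|X[k]|² = N·Σ|x[n]|² = 5·32.0000 = 160.0000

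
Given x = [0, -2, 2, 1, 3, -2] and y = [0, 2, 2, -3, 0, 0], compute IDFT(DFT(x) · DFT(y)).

(x ⊛ y)[n] = Σ(m=0 to 5) x[m] · y[(n-m) mod 6]

Computing each output sample:
(x ⊛ y)[0] = -1
(x ⊛ y)[1] = -13
(x ⊛ y)[2] = 2
(x ⊛ y)[3] = 0
(x ⊛ y)[4] = 12
(x ⊛ y)[5] = 2

x ⊛ y = [-1, -13, 2, 0, 12, 2]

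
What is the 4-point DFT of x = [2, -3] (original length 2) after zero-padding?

Original 2-point DFT: [-1, 5]
Zero-padded 4-point DFT provides frequency interpolation.

DFT_4([x, 0, ...]) = [-1, 2+3i, 5, 2-3i]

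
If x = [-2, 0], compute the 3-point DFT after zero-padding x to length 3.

Original 2-point DFT: [-2, -2]
Zero-padded 3-point DFT provides frequency interpolation.

DFT_3([x, 0, ...]) = [-2, -2, -2]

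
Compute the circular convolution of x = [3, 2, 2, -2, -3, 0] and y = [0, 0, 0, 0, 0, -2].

(x ⊛ y)[n] = Σ(m=0 to 5) x[m] · y[(n-m) mod 6]

Computing each output sample:
(x ⊛ y)[0] = -4
(x ⊛ y)[1] = -4
(x ⊛ y)[2] = 4
(x ⊛ y)[3] = 6
(x ⊛ y)[4] = 0
(x ⊛ y)[5] = -6

x ⊛ y = [-4, -4, 4, 6, 0, -6]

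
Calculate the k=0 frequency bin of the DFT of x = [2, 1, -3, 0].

X[0] = Σ(n=0 to 3) x[n] · ω_4^0 = Σ x[n]
= (2) + (1) + (-3) + (0)

X[0] = 0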